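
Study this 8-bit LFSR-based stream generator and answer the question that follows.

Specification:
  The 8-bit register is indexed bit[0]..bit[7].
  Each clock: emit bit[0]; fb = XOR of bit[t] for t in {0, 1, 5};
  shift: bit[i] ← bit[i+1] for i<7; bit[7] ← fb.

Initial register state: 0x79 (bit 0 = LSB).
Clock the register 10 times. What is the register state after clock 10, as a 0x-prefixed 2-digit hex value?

0xBD

reg_0 = 0x79
clock 1: out=1, reg = 0x3C
clock 2: out=0, reg = 0x9E
clock 3: out=0, reg = 0xCF
clock 4: out=1, reg = 0x67
clock 5: out=1, reg = 0xB3
clock 6: out=1, reg = 0xD9
clock 7: out=1, reg = 0xEC
clock 8: out=0, reg = 0xF6
clock 9: out=0, reg = 0x7B
clock 10: out=1, reg = 0xBD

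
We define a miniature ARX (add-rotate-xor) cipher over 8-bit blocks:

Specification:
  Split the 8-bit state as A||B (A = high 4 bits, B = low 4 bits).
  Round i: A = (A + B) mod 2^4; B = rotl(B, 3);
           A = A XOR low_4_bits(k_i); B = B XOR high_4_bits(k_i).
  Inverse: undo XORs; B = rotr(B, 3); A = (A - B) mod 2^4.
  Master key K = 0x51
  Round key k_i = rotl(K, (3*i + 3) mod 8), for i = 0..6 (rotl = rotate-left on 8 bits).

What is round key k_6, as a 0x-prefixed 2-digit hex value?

K = 0x51
k_0 = rotl(K, (3*0+3) mod 8) = rotl(K, 3) = 0x8A
k_1 = rotl(K, (3*1+3) mod 8) = rotl(K, 6) = 0x54
k_2 = rotl(K, (3*2+3) mod 8) = rotl(K, 1) = 0xA2
k_3 = rotl(K, (3*3+3) mod 8) = rotl(K, 4) = 0x15
k_4 = rotl(K, (3*4+3) mod 8) = rotl(K, 7) = 0xA8
k_5 = rotl(K, (3*5+3) mod 8) = rotl(K, 2) = 0x45
k_6 = rotl(K, (3*6+3) mod 8) = rotl(K, 5) = 0x2A

0x2A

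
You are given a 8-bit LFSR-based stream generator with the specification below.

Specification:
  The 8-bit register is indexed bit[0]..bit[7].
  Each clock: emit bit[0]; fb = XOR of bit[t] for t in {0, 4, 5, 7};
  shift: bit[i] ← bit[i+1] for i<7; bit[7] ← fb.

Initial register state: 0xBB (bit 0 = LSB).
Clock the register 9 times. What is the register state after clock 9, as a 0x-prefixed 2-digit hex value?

reg_0 = 0xBB
clock 1: out=1, reg = 0x5D
clock 2: out=1, reg = 0x2E
clock 3: out=0, reg = 0x97
clock 4: out=1, reg = 0xCB
clock 5: out=1, reg = 0x65
clock 6: out=1, reg = 0x32
clock 7: out=0, reg = 0x19
clock 8: out=1, reg = 0x0C
clock 9: out=0, reg = 0x06

0x06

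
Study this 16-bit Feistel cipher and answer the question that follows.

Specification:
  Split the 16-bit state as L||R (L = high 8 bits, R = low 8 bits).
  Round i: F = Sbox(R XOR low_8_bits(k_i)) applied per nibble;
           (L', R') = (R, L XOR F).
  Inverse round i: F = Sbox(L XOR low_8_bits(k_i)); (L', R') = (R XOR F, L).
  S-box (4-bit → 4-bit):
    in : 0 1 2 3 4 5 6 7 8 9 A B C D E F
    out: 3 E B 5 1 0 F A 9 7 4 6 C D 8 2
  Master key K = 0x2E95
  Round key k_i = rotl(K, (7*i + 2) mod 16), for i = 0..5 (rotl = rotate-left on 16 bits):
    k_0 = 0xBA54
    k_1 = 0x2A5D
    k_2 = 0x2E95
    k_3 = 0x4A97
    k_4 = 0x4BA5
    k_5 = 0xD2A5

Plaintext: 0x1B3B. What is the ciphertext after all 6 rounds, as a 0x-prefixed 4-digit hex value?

0x5E10

s_0 = plaintext = 0x1B3B
s_1 = Round(s_0, k_0) = 0x3BE9
s_2 = Round(s_1, k_1) = 0xE95A
s_3 = Round(s_2, k_2) = 0x5A2B
s_4 = Round(s_3, k_3) = 0x2B36
s_5 = Round(s_4, k_4) = 0x365E
s_6 = Round(s_5, k_5) = 0x5E10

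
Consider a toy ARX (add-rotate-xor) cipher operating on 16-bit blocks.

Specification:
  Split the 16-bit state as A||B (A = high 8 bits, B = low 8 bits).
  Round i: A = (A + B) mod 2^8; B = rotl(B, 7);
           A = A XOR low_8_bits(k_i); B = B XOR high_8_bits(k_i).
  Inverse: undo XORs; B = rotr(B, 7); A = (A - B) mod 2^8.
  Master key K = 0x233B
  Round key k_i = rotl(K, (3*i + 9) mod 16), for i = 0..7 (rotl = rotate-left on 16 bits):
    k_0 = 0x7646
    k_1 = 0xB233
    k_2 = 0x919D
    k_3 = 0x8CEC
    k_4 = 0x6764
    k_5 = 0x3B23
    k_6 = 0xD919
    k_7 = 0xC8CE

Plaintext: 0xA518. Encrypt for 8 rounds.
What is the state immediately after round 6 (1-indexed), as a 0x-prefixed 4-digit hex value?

s_0 = plaintext = 0xA518
s_1 = Round(s_0, k_0) = 0xFB7A
s_2 = Round(s_1, k_1) = 0x468F
s_3 = Round(s_2, k_2) = 0x4856
s_4 = Round(s_3, k_3) = 0x72A7
s_5 = Round(s_4, k_4) = 0x7DB4
s_6 = Round(s_5, k_5) = 0x1261
s_7 = Round(s_6, k_6) = 0x6A69
s_8 = Round(s_7, k_7) = 0x1D7C

0x1261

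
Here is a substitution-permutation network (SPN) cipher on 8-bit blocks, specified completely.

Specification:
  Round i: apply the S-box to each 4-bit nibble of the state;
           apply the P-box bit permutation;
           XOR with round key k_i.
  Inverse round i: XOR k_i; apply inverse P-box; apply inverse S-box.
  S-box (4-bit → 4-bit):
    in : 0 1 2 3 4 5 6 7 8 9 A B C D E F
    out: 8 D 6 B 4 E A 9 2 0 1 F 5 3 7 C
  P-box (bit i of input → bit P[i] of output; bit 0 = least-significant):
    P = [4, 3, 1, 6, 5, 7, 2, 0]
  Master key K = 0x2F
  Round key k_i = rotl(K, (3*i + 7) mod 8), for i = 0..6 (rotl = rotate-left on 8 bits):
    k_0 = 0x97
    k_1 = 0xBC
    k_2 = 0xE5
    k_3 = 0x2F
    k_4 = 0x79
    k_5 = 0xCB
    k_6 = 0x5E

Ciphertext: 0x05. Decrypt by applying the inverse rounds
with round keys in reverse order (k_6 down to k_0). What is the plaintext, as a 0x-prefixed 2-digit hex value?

s_0 = ciphertext = 0x05
s_1 = InvRound(s_0, k_6) = 0x0B
s_2 = InvRound(s_1, k_5) = 0x80
s_3 = InvRound(s_2, k_4) = 0x33
s_4 = InvRound(s_3, k_3) = 0x4D
s_5 = InvRound(s_4, k_2) = 0xD8
s_6 = InvRound(s_5, k_1) = 0xC0
s_7 = InvRound(s_6, k_0) = 0xF1

0xF1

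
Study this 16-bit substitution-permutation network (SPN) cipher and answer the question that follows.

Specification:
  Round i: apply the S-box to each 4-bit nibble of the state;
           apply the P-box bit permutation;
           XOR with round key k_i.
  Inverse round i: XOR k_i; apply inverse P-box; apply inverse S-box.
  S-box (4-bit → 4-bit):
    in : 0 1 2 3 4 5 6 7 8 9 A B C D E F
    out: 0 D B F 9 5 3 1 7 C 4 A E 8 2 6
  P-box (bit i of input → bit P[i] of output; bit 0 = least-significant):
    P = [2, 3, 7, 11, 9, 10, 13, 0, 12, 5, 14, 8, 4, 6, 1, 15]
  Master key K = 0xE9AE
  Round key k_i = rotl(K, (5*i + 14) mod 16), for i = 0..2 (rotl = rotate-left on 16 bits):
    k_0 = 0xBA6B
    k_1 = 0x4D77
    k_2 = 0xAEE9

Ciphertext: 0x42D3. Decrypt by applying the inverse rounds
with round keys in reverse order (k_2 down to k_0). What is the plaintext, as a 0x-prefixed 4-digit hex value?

0x143D

s_0 = ciphertext = 0x42D3
s_1 = InvRound(s_0, k_2) = 0x1FFB
s_2 = InvRound(s_1, k_1) = 0x0578
s_3 = InvRound(s_2, k_0) = 0x143D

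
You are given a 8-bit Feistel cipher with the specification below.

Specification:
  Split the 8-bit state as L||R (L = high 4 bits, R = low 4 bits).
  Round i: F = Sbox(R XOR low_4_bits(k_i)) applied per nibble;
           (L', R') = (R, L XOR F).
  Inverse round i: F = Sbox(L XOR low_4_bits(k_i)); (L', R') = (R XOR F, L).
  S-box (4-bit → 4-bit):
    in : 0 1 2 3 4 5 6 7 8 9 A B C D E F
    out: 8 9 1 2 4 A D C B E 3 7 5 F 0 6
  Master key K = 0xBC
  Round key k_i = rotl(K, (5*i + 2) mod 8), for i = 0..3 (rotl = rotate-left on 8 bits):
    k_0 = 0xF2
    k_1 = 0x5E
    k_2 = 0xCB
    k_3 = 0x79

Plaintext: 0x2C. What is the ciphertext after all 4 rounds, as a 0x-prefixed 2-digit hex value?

s_0 = plaintext = 0x2C
s_1 = Round(s_0, k_0) = 0xC2
s_2 = Round(s_1, k_1) = 0x29
s_3 = Round(s_2, k_2) = 0x93
s_4 = Round(s_3, k_3) = 0x3A

0x3A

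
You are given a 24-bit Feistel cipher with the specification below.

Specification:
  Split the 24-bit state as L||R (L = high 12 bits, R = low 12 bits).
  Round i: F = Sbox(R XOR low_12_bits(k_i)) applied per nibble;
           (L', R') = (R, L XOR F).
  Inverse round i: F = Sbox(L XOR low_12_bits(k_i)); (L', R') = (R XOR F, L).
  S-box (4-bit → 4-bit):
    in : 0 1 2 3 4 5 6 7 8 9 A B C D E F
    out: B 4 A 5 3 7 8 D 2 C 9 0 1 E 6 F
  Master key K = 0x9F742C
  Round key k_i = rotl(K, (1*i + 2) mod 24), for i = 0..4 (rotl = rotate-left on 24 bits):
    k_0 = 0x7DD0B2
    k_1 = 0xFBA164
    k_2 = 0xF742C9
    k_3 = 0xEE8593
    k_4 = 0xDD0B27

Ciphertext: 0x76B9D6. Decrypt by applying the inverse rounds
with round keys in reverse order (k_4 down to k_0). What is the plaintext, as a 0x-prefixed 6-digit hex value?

0xFEE5C5

s_0 = ciphertext = 0x76B9D6
s_1 = InvRound(s_0, k_4) = 0x8E776B
s_2 = InvRound(s_1, k_3) = 0x9B88E7
s_3 = InvRound(s_2, k_2) = 0x8339B8
s_4 = InvRound(s_3, k_1) = 0x5C5833
s_5 = InvRound(s_4, k_0) = 0xFEE5C5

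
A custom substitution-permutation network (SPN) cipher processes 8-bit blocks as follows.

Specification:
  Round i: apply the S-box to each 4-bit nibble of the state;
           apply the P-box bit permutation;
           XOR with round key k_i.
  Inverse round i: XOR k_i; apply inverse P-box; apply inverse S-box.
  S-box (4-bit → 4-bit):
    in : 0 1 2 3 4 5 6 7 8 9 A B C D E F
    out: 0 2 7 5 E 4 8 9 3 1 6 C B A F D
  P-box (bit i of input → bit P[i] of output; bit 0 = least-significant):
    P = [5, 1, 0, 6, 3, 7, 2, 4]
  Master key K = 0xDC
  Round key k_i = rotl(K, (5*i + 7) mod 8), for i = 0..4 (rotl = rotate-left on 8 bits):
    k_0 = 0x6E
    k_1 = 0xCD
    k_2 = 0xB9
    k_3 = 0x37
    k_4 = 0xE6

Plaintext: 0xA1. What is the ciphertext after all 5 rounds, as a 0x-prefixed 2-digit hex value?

s_0 = plaintext = 0xA1
s_1 = Round(s_0, k_0) = 0xE8
s_2 = Round(s_1, k_1) = 0x73
s_3 = Round(s_2, k_2) = 0x80
s_4 = Round(s_3, k_3) = 0xBF
s_5 = Round(s_4, k_4) = 0x93

0x93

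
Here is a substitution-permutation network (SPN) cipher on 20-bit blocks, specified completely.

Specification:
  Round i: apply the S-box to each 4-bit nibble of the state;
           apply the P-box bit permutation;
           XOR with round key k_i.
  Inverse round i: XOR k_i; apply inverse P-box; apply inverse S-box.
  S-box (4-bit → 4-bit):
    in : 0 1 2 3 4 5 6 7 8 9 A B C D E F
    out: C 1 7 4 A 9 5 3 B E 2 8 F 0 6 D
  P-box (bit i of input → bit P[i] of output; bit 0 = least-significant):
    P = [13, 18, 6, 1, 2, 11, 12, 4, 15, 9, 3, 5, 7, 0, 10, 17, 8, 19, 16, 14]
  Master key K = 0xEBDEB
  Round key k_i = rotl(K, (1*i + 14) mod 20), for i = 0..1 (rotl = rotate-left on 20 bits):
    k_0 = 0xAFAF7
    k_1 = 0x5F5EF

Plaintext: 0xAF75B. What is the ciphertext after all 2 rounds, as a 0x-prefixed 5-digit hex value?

0x40742

s_0 = plaintext = 0xAF75B
s_1 = Round(s_0, k_0) = 0x07C61
s_2 = Round(s_1, k_1) = 0x40742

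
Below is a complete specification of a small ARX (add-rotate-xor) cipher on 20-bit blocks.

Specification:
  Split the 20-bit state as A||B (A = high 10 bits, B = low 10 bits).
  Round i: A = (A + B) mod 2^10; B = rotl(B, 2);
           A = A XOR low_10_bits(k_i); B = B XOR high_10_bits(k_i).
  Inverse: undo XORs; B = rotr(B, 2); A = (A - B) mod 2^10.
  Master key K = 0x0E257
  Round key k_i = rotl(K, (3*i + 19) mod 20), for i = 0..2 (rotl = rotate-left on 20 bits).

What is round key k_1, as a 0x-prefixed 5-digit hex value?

K = 0x0E257
k_0 = rotl(K, (3*0+19) mod 20) = rotl(K, 19) = 0x8712B
k_1 = rotl(K, (3*1+19) mod 20) = rotl(K, 2) = 0x3895C

0x3895C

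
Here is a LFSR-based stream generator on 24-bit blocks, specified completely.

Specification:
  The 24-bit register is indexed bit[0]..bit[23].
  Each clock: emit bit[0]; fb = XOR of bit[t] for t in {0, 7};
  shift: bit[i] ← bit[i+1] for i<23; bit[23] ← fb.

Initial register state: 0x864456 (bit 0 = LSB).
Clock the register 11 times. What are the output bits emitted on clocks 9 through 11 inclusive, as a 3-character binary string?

001

reg_0 = 0x864456
clock 1: out=0, reg = 0x43222B
clock 2: out=1, reg = 0xA19115
clock 3: out=1, reg = 0xD0C88A
clock 4: out=0, reg = 0xE86445
clock 5: out=1, reg = 0xF43222
clock 6: out=0, reg = 0x7A1911
clock 7: out=1, reg = 0xBD0C88
clock 8: out=0, reg = 0xDE8644
clock 9: out=0, reg = 0x6F4322
clock 10: out=0, reg = 0x37A191
clock 11: out=1, reg = 0x1BD0C8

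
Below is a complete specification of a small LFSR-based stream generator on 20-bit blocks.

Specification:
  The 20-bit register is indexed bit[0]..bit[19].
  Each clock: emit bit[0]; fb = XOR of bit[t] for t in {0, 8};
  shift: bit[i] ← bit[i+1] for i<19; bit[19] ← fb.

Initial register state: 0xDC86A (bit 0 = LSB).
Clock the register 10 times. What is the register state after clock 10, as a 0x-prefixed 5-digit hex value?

0x68B72

reg_0 = 0xDC86A
clock 1: out=0, reg = 0x6E435
clock 2: out=1, reg = 0xB721A
clock 3: out=0, reg = 0x5B90D
clock 4: out=1, reg = 0x2DC86
clock 5: out=0, reg = 0x16E43
clock 6: out=1, reg = 0x8B721
clock 7: out=1, reg = 0x45B90
clock 8: out=0, reg = 0xA2DC8
clock 9: out=0, reg = 0xD16E4
clock 10: out=0, reg = 0x68B72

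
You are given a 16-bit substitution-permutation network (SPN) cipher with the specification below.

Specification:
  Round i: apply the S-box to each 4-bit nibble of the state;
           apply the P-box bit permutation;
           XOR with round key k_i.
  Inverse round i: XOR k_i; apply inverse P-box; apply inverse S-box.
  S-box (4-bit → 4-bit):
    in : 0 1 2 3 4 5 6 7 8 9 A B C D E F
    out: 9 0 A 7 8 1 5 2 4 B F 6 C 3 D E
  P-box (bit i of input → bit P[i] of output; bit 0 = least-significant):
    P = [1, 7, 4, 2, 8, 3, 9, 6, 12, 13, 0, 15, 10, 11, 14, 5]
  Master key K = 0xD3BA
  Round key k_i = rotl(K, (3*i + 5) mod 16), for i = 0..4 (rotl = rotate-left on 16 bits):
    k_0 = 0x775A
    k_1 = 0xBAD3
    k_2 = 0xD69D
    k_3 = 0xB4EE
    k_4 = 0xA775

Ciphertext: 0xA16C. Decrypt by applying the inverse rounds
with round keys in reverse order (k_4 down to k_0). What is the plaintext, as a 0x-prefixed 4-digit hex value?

0x5661

s_0 = ciphertext = 0xA16C
s_1 = InvRound(s_0, k_4) = 0x58B8
s_2 = InvRound(s_1, k_3) = 0x324E
s_3 = InvRound(s_2, k_2) = 0x6F43
s_4 = InvRound(s_3, k_1) = 0x605B
s_5 = InvRound(s_4, k_0) = 0x5661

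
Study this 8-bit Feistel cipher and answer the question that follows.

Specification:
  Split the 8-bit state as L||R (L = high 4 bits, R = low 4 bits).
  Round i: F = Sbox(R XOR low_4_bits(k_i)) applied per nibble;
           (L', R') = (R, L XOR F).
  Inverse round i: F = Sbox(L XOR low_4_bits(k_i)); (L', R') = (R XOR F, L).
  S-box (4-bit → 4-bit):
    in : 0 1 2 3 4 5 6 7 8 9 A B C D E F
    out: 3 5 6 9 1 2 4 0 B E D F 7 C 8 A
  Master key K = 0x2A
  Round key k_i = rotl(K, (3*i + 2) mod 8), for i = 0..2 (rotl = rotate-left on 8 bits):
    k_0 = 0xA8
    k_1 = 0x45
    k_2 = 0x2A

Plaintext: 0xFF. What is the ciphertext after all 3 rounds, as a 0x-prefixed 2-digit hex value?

s_0 = plaintext = 0xFF
s_1 = Round(s_0, k_0) = 0xFF
s_2 = Round(s_1, k_1) = 0xF2
s_3 = Round(s_2, k_2) = 0x24

0x24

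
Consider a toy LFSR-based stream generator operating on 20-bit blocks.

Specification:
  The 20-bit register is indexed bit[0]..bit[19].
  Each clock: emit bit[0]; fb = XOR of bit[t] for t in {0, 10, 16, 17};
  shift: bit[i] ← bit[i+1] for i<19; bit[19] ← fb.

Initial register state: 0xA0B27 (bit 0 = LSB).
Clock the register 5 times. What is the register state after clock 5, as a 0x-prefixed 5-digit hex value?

reg_0 = 0xA0B27
clock 1: out=1, reg = 0x50593
clock 2: out=1, reg = 0xA82C9
clock 3: out=1, reg = 0x54164
clock 4: out=0, reg = 0xAA0B2
clock 5: out=0, reg = 0xD5059

0xD5059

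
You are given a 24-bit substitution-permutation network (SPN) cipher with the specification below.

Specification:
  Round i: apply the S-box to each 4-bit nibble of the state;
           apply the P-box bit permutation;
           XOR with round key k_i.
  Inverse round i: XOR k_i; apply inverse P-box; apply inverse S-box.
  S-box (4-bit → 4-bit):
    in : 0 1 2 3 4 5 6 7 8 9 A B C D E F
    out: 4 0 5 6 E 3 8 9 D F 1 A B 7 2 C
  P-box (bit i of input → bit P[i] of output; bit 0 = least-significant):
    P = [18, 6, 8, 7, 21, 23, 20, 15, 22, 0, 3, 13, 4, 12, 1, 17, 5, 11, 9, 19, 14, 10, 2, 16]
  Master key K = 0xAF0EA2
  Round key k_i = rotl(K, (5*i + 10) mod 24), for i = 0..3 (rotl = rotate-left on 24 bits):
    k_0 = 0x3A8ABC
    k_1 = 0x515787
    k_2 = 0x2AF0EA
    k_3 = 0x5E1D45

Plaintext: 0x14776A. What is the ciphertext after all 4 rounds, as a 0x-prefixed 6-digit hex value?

s_0 = plaintext = 0x14776A
s_1 = Round(s_0, k_0) = 0x7420AC
s_2 = Round(s_1, k_1) = 0x7C1D5D
s_3 = Round(s_2, k_2) = 0xC7B983
s_4 = Round(s_3, k_3) = 0x25E82C

0x25E82C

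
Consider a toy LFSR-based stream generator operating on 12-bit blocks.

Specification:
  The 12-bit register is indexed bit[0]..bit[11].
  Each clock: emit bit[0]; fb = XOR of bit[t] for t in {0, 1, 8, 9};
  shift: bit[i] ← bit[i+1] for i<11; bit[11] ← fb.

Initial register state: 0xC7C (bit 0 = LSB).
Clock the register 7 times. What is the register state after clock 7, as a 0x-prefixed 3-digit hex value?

0x118

reg_0 = 0xC7C
clock 1: out=0, reg = 0x63E
clock 2: out=0, reg = 0x31F
clock 3: out=1, reg = 0x18F
clock 4: out=1, reg = 0x8C7
clock 5: out=1, reg = 0x463
clock 6: out=1, reg = 0x231
clock 7: out=1, reg = 0x118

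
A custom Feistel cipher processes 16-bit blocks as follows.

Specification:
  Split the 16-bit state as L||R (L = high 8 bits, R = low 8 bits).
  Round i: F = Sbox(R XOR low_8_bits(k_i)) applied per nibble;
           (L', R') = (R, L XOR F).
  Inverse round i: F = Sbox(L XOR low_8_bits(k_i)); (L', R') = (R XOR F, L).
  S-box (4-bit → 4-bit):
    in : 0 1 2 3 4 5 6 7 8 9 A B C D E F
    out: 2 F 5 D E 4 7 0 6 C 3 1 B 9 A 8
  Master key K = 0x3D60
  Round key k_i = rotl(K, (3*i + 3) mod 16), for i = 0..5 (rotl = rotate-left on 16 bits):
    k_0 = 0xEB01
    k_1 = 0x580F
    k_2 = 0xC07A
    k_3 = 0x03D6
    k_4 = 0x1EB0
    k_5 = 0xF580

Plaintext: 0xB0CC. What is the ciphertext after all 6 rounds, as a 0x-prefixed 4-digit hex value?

s_0 = plaintext = 0xB0CC
s_1 = Round(s_0, k_0) = 0xCC09
s_2 = Round(s_1, k_1) = 0x09EB
s_3 = Round(s_2, k_2) = 0xEBC6
s_4 = Round(s_3, k_3) = 0xC619
s_5 = Round(s_4, k_4) = 0x19FA
s_6 = Round(s_5, k_5) = 0xFA1A

0xFA1A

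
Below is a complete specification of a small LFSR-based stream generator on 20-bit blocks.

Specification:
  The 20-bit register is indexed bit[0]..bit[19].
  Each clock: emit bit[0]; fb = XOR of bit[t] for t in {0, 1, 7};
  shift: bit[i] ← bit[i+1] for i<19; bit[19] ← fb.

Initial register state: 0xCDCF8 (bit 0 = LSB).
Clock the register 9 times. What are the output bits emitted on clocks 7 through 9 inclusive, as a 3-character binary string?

reg_0 = 0xCDCF8
clock 1: out=0, reg = 0xE6E7C
clock 2: out=0, reg = 0x7373E
clock 3: out=0, reg = 0xB9B9F
clock 4: out=1, reg = 0xDCDCF
clock 5: out=1, reg = 0xEE6E7
clock 6: out=1, reg = 0xF7373
clock 7: out=1, reg = 0x7B9B9
clock 8: out=1, reg = 0x3DCDC
clock 9: out=0, reg = 0x9EE6E

110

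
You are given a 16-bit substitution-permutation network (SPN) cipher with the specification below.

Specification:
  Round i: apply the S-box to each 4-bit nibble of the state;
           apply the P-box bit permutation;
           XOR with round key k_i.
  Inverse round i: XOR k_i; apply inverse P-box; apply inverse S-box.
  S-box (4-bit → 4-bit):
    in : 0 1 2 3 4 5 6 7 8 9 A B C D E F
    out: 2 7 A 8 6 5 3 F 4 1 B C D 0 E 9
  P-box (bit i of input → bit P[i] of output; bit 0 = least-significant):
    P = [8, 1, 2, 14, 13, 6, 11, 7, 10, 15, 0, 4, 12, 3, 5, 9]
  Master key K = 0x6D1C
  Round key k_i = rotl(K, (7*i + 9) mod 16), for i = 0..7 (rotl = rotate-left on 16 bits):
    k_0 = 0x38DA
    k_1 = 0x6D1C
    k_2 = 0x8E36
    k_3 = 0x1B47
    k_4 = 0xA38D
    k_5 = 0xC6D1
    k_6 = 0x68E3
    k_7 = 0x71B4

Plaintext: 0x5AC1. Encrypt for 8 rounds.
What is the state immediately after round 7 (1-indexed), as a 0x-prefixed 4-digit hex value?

s_0 = plaintext = 0x5AC1
s_1 = Round(s_0, k_0) = 0x856C
s_2 = Round(s_1, k_1) = 0x0879
s_3 = Round(s_2, k_2) = 0xA7FF
s_4 = Round(s_3, k_3) = 0xECDE
s_5 = Round(s_4, k_4) = 0xE5B2
s_6 = Round(s_5, k_5) = 0x887A
s_7 = Round(s_6, k_6) = 0x0100
s_8 = Round(s_7, k_7) = 0xF5FF

0x0100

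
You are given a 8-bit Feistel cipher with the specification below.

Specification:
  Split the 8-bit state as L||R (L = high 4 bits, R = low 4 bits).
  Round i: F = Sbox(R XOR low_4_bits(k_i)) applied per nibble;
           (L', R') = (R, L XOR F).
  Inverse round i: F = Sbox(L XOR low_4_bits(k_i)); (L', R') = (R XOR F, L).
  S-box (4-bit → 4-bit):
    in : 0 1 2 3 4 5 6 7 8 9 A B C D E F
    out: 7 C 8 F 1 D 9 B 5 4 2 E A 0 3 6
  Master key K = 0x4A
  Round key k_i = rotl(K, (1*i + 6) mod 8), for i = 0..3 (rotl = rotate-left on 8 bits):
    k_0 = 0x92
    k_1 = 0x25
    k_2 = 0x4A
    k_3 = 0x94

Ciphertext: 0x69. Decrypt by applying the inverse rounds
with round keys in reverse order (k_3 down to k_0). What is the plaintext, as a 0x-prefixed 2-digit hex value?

0x71

s_0 = ciphertext = 0x69
s_1 = InvRound(s_0, k_3) = 0x16
s_2 = InvRound(s_1, k_2) = 0x81
s_3 = InvRound(s_2, k_1) = 0x18
s_4 = InvRound(s_3, k_0) = 0x71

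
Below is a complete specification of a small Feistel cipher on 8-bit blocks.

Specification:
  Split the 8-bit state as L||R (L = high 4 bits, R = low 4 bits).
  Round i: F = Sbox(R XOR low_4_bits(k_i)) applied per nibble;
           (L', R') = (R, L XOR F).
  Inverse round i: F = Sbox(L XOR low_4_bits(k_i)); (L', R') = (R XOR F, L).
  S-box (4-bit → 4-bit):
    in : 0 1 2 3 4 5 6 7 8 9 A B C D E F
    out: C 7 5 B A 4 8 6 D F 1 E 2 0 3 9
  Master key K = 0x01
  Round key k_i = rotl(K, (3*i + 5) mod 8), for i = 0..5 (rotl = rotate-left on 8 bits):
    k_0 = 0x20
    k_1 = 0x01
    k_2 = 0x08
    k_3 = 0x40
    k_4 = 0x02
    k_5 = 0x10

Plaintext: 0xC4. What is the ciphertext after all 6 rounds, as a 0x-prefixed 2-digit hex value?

s_0 = plaintext = 0xC4
s_1 = Round(s_0, k_0) = 0x46
s_2 = Round(s_1, k_1) = 0x62
s_3 = Round(s_2, k_2) = 0x27
s_4 = Round(s_3, k_3) = 0x74
s_5 = Round(s_4, k_4) = 0x4F
s_6 = Round(s_5, k_5) = 0xFD

0xFD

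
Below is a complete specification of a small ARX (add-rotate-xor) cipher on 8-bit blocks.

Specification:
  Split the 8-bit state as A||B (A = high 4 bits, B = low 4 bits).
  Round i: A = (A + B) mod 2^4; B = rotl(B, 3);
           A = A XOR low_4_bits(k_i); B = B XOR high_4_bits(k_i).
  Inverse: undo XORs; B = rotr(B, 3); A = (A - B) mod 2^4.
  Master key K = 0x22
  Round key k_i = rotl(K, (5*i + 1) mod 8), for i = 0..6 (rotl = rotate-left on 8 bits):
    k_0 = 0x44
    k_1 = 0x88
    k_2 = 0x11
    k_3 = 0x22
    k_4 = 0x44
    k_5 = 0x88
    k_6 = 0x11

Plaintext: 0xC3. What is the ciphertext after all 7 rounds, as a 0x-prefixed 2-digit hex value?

s_0 = plaintext = 0xC3
s_1 = Round(s_0, k_0) = 0xBD
s_2 = Round(s_1, k_1) = 0x06
s_3 = Round(s_2, k_2) = 0x72
s_4 = Round(s_3, k_3) = 0xB3
s_5 = Round(s_4, k_4) = 0xAD
s_6 = Round(s_5, k_5) = 0xF6
s_7 = Round(s_6, k_6) = 0x42

0x42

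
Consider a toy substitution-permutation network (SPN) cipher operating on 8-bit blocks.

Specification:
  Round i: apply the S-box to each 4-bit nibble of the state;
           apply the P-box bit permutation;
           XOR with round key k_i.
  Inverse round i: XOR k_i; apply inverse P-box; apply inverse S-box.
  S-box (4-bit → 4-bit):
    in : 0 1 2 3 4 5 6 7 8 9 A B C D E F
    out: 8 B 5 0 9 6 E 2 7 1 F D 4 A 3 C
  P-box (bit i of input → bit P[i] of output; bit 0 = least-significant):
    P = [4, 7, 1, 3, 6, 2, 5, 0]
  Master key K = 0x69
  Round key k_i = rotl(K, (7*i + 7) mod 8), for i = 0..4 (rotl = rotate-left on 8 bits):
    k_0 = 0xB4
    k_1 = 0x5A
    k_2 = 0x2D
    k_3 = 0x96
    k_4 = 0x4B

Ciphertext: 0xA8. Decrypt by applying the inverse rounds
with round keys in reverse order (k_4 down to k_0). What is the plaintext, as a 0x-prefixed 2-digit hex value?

0x1D

s_0 = ciphertext = 0xA8
s_1 = InvRound(s_0, k_4) = 0xB5
s_2 = InvRound(s_1, k_3) = 0xFC
s_3 = InvRound(s_2, k_2) = 0x4E
s_4 = InvRound(s_3, k_1) = 0x79
s_5 = InvRound(s_4, k_0) = 0x1D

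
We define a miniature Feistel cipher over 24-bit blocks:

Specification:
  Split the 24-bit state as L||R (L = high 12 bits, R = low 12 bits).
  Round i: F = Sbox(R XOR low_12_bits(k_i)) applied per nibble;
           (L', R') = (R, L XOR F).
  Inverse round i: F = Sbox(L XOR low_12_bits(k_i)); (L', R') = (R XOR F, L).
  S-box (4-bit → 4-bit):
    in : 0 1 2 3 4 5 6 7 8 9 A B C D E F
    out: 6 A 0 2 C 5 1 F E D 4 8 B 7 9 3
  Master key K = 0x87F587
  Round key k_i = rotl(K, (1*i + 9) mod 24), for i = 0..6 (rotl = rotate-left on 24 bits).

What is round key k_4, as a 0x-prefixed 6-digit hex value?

0xB0F0FE

K = 0x87F587
k_0 = rotl(K, (1*0+9) mod 24) = rotl(K, 9) = 0xEB0F0F
k_1 = rotl(K, (1*1+9) mod 24) = rotl(K, 10) = 0xD61E1F
k_2 = rotl(K, (1*2+9) mod 24) = rotl(K, 11) = 0xAC3C3F
k_3 = rotl(K, (1*3+9) mod 24) = rotl(K, 12) = 0x58787F
k_4 = rotl(K, (1*4+9) mod 24) = rotl(K, 13) = 0xB0F0FE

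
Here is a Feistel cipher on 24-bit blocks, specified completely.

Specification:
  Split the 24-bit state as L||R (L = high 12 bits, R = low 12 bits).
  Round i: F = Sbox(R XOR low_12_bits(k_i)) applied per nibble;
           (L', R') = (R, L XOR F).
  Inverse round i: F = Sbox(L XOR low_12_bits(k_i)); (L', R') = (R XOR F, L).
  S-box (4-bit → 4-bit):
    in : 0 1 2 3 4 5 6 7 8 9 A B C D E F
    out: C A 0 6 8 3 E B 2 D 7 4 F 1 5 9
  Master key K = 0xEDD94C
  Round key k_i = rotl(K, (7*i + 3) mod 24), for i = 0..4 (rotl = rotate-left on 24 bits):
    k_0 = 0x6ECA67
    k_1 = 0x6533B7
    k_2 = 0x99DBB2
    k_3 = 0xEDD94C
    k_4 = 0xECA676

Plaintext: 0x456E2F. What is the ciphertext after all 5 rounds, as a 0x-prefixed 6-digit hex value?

0x0C6D2C

s_0 = plaintext = 0x456E2F
s_1 = Round(s_0, k_0) = 0xE2FCD4
s_2 = Round(s_1, k_1) = 0xCD47C9
s_3 = Round(s_2, k_2) = 0x7C9360
s_4 = Round(s_3, k_3) = 0x3600C6
s_5 = Round(s_4, k_4) = 0x0C6D2C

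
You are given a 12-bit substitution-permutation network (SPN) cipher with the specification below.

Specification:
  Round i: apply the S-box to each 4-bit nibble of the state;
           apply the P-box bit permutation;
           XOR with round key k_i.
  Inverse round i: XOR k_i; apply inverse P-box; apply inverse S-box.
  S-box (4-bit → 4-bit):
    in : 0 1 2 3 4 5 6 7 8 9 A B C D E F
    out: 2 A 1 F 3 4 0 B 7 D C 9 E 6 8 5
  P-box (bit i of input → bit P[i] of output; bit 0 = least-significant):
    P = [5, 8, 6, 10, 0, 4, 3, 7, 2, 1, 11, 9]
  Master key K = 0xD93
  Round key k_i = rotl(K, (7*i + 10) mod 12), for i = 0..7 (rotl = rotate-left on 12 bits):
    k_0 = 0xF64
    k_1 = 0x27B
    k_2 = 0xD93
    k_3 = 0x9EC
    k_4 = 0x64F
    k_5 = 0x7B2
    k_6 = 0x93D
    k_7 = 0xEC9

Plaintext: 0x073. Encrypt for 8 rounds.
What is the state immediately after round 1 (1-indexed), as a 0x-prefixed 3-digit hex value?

s_0 = plaintext = 0x073
s_1 = Round(s_0, k_0) = 0xA97
s_2 = Round(s_1, k_1) = 0xDD2
s_3 = Round(s_2, k_2) = 0x5A9
s_4 = Round(s_3, k_3) = 0x504
s_5 = Round(s_4, k_4) = 0xF7F
s_6 = Round(s_5, k_5) = 0xF47
s_7 = Round(s_6, k_6) = 0x408
s_8 = Round(s_7, k_7) = 0xFBF

0xA97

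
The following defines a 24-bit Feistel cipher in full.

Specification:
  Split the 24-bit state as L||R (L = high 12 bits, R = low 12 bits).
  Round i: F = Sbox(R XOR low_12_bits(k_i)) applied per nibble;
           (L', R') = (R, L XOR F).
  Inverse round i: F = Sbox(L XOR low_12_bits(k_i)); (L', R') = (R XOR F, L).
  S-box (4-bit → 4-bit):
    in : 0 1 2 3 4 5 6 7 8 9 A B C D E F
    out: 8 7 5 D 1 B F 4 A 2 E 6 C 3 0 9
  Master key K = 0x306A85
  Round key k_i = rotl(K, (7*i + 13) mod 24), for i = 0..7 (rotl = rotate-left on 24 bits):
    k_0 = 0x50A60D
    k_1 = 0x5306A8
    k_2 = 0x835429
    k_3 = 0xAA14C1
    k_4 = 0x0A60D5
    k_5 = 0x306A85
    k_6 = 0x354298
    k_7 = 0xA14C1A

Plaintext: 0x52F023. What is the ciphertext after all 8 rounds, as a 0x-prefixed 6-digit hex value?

0x075387

s_0 = plaintext = 0x52F023
s_1 = Round(s_0, k_0) = 0x023A7F
s_2 = Round(s_1, k_1) = 0xA7FC17
s_3 = Round(s_2, k_2) = 0xC170AF
s_4 = Round(s_3, k_3) = 0x0AFDE7
s_5 = Round(s_4, k_4) = 0xDE737A
s_6 = Round(s_5, k_5) = 0x37AF7E
s_7 = Round(s_6, k_6) = 0xF7E075
s_8 = Round(s_7, k_7) = 0x075387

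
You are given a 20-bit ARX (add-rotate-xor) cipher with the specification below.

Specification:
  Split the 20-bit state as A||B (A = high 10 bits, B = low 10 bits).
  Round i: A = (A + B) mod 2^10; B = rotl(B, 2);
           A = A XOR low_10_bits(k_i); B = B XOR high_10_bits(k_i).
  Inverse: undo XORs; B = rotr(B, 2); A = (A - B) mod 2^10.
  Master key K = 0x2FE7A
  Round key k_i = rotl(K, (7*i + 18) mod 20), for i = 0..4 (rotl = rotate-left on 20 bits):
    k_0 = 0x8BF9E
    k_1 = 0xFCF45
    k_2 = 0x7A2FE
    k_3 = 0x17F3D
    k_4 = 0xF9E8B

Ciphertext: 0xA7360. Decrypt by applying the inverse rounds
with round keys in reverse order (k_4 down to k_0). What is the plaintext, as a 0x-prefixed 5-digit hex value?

s_0 = ciphertext = 0xA7360
s_1 = InvRound(s_0, k_4) = 0x3DB21
s_2 = InvRound(s_1, k_3) = 0x3B2DF
s_3 = InvRound(s_2, k_2) = 0x917CD
s_4 = InvRound(s_3, k_1) = 0xBC60F
s_5 = InvRound(s_4, k_0) = 0x59C08

0x59C08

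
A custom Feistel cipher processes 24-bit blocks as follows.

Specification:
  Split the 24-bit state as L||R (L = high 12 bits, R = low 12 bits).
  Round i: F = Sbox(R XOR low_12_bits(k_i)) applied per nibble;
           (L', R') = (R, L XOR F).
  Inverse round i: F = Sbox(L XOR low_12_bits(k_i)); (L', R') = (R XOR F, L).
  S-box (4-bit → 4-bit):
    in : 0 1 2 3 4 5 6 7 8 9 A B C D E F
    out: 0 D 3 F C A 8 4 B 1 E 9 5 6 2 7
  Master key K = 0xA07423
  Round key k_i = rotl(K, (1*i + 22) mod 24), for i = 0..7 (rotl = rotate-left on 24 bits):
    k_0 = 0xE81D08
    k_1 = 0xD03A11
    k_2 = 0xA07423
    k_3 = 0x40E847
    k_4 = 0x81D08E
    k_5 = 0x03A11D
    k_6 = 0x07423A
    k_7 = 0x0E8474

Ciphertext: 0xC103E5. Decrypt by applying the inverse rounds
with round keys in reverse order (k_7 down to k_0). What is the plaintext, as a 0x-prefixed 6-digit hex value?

s_0 = ciphertext = 0xC103E5
s_1 = InvRound(s_0, k_7) = 0x869C10
s_2 = InvRound(s_1, k_6) = 0x2BF869
s_3 = InvRound(s_2, k_5) = 0x78A2BF
s_4 = InvRound(s_3, k_4) = 0x6B378A
s_5 = InvRound(s_4, k_3) = 0x5F66B3
s_6 = InvRound(s_5, k_2) = 0xBD95F6
s_7 = InvRound(s_6, k_1) = 0x8ADBD9
s_8 = InvRound(s_7, k_0) = 0x1338AD

0x1338AD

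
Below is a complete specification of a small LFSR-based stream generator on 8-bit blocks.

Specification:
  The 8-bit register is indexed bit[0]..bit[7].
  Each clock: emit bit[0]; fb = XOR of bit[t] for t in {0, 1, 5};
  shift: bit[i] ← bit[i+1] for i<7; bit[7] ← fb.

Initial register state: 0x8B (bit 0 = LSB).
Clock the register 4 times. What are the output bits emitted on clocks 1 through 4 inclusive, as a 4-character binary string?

reg_0 = 0x8B
clock 1: out=1, reg = 0x45
clock 2: out=1, reg = 0xA2
clock 3: out=0, reg = 0x51
clock 4: out=1, reg = 0xA8

1101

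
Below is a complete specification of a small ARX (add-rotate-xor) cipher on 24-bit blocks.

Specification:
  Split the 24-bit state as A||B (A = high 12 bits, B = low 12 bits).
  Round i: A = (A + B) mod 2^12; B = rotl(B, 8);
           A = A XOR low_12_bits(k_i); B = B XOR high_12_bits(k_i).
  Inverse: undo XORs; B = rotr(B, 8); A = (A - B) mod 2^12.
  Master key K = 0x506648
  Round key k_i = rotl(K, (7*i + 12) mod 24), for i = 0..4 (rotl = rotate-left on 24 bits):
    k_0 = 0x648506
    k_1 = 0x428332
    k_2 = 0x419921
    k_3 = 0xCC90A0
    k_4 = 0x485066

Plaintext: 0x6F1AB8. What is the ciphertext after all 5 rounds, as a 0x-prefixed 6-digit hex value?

s_0 = plaintext = 0x6F1AB8
s_1 = Round(s_0, k_0) = 0x4AFEE3
s_2 = Round(s_1, k_1) = 0x0A07C6
s_3 = Round(s_2, k_2) = 0x147265
s_4 = Round(s_3, k_3) = 0x30C9EF
s_5 = Round(s_4, k_4) = 0xC9DB1B

0xC9DB1B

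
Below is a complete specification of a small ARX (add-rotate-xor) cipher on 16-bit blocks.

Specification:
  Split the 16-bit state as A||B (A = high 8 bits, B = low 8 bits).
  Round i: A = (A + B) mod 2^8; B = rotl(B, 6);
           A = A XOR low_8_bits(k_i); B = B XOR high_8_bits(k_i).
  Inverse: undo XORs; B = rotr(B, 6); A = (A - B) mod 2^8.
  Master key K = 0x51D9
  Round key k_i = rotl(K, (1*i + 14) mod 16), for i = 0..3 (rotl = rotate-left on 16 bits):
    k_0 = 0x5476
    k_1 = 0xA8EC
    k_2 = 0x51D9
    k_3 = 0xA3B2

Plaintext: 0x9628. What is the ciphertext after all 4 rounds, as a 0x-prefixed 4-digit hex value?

s_0 = plaintext = 0x9628
s_1 = Round(s_0, k_0) = 0xC85E
s_2 = Round(s_1, k_1) = 0xCA3F
s_3 = Round(s_2, k_2) = 0xD09E
s_4 = Round(s_3, k_3) = 0xDC04

0xDC04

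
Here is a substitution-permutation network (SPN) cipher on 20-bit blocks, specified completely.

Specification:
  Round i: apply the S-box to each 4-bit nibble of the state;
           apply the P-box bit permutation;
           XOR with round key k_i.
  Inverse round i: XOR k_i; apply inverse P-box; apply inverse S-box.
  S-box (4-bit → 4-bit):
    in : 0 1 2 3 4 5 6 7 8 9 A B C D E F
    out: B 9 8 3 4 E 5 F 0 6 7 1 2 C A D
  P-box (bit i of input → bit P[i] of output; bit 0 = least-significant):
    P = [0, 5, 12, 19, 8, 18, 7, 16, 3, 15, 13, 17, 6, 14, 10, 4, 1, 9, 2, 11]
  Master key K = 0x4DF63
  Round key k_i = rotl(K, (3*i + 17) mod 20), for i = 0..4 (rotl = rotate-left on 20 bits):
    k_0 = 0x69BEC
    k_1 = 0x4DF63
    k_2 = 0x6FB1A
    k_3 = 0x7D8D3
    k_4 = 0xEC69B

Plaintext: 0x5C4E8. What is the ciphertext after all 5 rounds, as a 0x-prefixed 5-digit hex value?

s_0 = plaintext = 0x5C4E8
s_1 = Round(s_0, k_0) = 0x3F1E8
s_2 = Round(s_1, k_1) = 0x3D939
s_3 = Round(s_2, k_2) = 0x24C28
s_4 = Round(s_3, k_3) = 0x654D3
s_5 = Round(s_4, k_4) = 0xFA22C

0xFA22C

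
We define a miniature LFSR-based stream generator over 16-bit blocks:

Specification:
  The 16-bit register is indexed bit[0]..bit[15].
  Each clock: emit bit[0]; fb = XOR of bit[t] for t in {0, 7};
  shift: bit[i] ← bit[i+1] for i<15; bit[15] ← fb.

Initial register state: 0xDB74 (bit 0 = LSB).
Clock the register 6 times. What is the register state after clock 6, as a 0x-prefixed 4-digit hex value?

reg_0 = 0xDB74
clock 1: out=0, reg = 0x6DBA
clock 2: out=0, reg = 0xB6DD
clock 3: out=1, reg = 0x5B6E
clock 4: out=0, reg = 0x2DB7
clock 5: out=1, reg = 0x16DB
clock 6: out=1, reg = 0x0B6D

0x0B6D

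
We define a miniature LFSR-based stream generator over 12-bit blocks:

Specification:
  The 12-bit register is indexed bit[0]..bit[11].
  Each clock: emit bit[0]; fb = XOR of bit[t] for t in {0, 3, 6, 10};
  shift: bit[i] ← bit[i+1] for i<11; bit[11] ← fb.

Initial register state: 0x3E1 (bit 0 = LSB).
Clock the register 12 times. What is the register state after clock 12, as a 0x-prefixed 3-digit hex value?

0x2FA

reg_0 = 0x3E1
clock 1: out=1, reg = 0x1F0
clock 2: out=0, reg = 0x8F8
clock 3: out=0, reg = 0x47C
clock 4: out=0, reg = 0xA3E
clock 5: out=0, reg = 0xD1F
clock 6: out=1, reg = 0xE8F
clock 7: out=1, reg = 0xF47
clock 8: out=1, reg = 0xFA3
clock 9: out=1, reg = 0x7D1
clock 10: out=1, reg = 0xBE8
clock 11: out=0, reg = 0x5F4
clock 12: out=0, reg = 0x2FA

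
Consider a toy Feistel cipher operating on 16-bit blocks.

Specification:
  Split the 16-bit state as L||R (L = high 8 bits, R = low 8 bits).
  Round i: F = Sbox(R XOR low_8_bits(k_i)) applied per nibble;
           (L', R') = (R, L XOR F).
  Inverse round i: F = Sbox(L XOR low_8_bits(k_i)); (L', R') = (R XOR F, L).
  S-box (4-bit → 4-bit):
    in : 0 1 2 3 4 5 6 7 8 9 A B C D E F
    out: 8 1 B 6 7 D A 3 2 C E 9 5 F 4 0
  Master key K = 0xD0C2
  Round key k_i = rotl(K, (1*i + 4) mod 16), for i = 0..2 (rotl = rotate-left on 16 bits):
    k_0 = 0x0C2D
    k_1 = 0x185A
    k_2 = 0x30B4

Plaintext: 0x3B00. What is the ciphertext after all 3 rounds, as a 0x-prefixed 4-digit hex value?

0xF4FC

s_0 = plaintext = 0x3B00
s_1 = Round(s_0, k_0) = 0x0084
s_2 = Round(s_1, k_1) = 0x84F4
s_3 = Round(s_2, k_2) = 0xF4FC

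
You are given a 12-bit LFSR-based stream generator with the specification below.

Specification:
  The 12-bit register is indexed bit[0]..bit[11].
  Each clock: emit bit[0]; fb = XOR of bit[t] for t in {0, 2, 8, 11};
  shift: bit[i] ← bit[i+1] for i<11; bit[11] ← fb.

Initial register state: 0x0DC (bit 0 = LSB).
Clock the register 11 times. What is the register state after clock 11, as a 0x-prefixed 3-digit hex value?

0x452

reg_0 = 0x0DC
clock 1: out=0, reg = 0x86E
clock 2: out=0, reg = 0x437
clock 3: out=1, reg = 0x21B
clock 4: out=1, reg = 0x90D
clock 5: out=1, reg = 0x486
clock 6: out=0, reg = 0xA43
clock 7: out=1, reg = 0x521
clock 8: out=1, reg = 0x290
clock 9: out=0, reg = 0x148
clock 10: out=0, reg = 0x8A4
clock 11: out=0, reg = 0x452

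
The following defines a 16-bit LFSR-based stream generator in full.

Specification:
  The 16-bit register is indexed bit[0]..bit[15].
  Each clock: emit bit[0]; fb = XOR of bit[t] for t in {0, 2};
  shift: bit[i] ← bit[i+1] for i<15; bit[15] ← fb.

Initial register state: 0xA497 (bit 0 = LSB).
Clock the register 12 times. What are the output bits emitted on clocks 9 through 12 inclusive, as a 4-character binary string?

0010

reg_0 = 0xA497
clock 1: out=1, reg = 0x524B
clock 2: out=1, reg = 0xA925
clock 3: out=1, reg = 0x5492
clock 4: out=0, reg = 0x2A49
clock 5: out=1, reg = 0x9524
clock 6: out=0, reg = 0xCA92
clock 7: out=0, reg = 0x6549
clock 8: out=1, reg = 0xB2A4
clock 9: out=0, reg = 0xD952
clock 10: out=0, reg = 0x6CA9
clock 11: out=1, reg = 0xB654
clock 12: out=0, reg = 0xDB2A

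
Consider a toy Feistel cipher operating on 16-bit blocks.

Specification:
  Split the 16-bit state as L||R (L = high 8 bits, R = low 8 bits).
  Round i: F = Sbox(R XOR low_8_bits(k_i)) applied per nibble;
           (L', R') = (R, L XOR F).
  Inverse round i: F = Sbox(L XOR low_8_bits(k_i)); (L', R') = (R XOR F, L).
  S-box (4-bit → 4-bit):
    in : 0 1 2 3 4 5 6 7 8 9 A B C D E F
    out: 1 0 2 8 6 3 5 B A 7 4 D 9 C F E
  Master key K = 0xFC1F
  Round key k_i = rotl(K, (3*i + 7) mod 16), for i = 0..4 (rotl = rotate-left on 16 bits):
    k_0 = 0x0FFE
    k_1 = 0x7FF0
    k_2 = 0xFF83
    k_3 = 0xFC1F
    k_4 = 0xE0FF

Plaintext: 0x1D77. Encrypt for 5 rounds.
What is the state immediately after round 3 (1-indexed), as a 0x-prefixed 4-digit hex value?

s_0 = plaintext = 0x1D77
s_1 = Round(s_0, k_0) = 0x77BA
s_2 = Round(s_1, k_1) = 0xBA13
s_3 = Round(s_2, k_2) = 0x13CB
s_4 = Round(s_3, k_3) = 0xCBD5
s_5 = Round(s_4, k_4) = 0xD5EF

0x13CB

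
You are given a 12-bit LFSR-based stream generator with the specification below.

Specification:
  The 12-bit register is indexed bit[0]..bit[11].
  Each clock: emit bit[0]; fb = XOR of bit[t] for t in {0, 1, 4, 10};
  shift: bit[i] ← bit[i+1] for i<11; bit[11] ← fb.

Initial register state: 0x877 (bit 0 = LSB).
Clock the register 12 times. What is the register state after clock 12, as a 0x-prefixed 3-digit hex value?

0xD3D

reg_0 = 0x877
clock 1: out=1, reg = 0xC3B
clock 2: out=1, reg = 0x61D
clock 3: out=1, reg = 0xB0E
clock 4: out=0, reg = 0xD87
clock 5: out=1, reg = 0xEC3
clock 6: out=1, reg = 0xF61
clock 7: out=1, reg = 0x7B0
clock 8: out=0, reg = 0x3D8
clock 9: out=0, reg = 0x9EC
clock 10: out=0, reg = 0x4F6
clock 11: out=0, reg = 0xA7B
clock 12: out=1, reg = 0xD3D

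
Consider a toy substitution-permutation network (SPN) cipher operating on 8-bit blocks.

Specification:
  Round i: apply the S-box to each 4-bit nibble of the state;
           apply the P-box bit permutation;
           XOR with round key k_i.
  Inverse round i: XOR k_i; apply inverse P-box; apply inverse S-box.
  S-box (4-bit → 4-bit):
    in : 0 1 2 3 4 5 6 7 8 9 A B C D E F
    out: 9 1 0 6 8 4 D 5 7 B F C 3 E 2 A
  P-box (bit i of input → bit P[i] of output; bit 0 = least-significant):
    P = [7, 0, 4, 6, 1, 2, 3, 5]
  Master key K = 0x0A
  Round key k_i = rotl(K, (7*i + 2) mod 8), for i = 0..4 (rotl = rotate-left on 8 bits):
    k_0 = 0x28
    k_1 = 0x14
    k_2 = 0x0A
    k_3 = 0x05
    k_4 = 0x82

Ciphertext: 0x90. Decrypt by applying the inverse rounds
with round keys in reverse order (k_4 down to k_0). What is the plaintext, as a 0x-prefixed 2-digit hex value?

0x8F

s_0 = ciphertext = 0x90
s_1 = InvRound(s_0, k_4) = 0x15
s_2 = InvRound(s_1, k_3) = 0x25
s_3 = InvRound(s_2, k_2) = 0xAE
s_4 = InvRound(s_3, k_1) = 0x67
s_5 = InvRound(s_4, k_0) = 0x8F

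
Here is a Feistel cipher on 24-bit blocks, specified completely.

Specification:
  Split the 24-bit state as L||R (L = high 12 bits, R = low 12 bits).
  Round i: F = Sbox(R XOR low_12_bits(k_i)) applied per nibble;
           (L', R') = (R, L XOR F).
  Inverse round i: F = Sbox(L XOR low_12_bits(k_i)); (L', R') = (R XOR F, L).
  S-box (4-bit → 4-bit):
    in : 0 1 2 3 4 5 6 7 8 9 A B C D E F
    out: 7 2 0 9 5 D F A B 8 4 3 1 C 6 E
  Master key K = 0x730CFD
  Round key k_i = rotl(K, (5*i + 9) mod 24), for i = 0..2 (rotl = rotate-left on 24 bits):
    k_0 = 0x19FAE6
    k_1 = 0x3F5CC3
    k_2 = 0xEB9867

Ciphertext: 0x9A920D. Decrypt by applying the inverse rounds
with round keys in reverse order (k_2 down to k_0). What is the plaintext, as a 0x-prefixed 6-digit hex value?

s_0 = ciphertext = 0x9A920D
s_1 = InvRound(s_0, k_2) = 0x01B9A9
s_2 = InvRound(s_1, k_1) = 0x86201B
s_3 = InvRound(s_2, k_0) = 0x0AE862

0x0AE862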